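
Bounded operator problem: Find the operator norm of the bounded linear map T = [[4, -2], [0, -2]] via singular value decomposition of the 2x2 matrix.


A^T A = [[16, -8], [-8, 8]]
trace(A^T A) = 24, det(A^T A) = 64
discriminant = 24^2 - 4*64 = 320
Largest eigenvalue of A^T A = (trace + sqrt(disc))/2 = 20.9443
||T|| = sqrt(20.9443) = 4.5765

4.5765


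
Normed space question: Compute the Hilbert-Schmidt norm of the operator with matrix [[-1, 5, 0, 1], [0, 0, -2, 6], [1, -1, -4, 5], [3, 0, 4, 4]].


The Hilbert-Schmidt norm is sqrt(sum of squares of all entries).
Sum of squares = (-1)^2 + 5^2 + 0^2 + 1^2 + 0^2 + 0^2 + (-2)^2 + 6^2 + 1^2 + (-1)^2 + (-4)^2 + 5^2 + 3^2 + 0^2 + 4^2 + 4^2
= 1 + 25 + 0 + 1 + 0 + 0 + 4 + 36 + 1 + 1 + 16 + 25 + 9 + 0 + 16 + 16 = 151
||T||_HS = sqrt(151) = 12.2882

12.2882


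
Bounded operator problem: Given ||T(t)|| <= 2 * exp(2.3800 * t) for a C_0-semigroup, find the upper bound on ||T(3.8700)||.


||T(3.8700)|| <= 2 * exp(2.3800 * 3.8700)
= 2 * exp(9.2106)
= 2 * 10002.5966
= 20005.1932

20005.1932


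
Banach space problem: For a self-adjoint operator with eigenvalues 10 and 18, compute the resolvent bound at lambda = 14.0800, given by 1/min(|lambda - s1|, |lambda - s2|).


dist(14.0800, {10, 18}) = min(|14.0800 - 10|, |14.0800 - 18|)
= min(4.0800, 3.9200) = 3.9200
Resolvent bound = 1/3.9200 = 0.2551

0.2551


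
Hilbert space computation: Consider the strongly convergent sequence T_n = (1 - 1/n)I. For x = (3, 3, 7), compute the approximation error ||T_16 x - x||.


T_16 x - x = (1 - 1/16)x - x = -x/16
||x|| = sqrt(67) = 8.1854
||T_16 x - x|| = ||x||/16 = 8.1854/16 = 0.5116

0.5116


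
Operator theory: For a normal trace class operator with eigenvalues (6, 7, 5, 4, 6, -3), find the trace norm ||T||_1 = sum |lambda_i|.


For a normal operator, singular values equal |eigenvalues|.
Trace norm = sum |lambda_i| = 6 + 7 + 5 + 4 + 6 + 3
= 31

31


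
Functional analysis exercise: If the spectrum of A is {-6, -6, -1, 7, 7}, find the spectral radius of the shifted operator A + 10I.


Spectrum of A + 10I = {4, 4, 9, 17, 17}
Spectral radius = max |lambda| over the shifted spectrum
= max(4, 4, 9, 17, 17) = 17

17


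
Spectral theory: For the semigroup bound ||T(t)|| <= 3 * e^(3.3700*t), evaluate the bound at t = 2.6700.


||T(2.6700)|| <= 3 * exp(3.3700 * 2.6700)
= 3 * exp(8.9979)
= 3 * 8086.0853
= 24258.2559

24258.2559


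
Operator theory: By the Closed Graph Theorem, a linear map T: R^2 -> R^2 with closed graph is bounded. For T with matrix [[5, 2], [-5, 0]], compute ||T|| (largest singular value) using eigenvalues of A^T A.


A^T A = [[50, 10], [10, 4]]
trace(A^T A) = 54, det(A^T A) = 100
discriminant = 54^2 - 4*100 = 2516
Largest eigenvalue of A^T A = (trace + sqrt(disc))/2 = 52.0799
||T|| = sqrt(52.0799) = 7.2166

7.2166


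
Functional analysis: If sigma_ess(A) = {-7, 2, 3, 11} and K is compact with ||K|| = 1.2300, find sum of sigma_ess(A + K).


By Weyl's theorem, the essential spectrum is invariant under compact perturbations.
sigma_ess(A + K) = sigma_ess(A) = {-7, 2, 3, 11}
Sum = -7 + 2 + 3 + 11 = 9

9


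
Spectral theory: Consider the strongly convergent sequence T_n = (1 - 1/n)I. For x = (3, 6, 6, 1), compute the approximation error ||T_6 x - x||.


T_6 x - x = (1 - 1/6)x - x = -x/6
||x|| = sqrt(82) = 9.0554
||T_6 x - x|| = ||x||/6 = 9.0554/6 = 1.5092

1.5092


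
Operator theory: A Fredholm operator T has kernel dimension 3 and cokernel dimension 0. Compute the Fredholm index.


The Fredholm index is defined as ind(T) = dim(ker T) - dim(coker T)
= 3 - 0
= 3

3


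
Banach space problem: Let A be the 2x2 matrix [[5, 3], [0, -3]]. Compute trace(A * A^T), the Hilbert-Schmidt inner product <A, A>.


trace(A * A^T) = sum of squares of all entries
= 5^2 + 3^2 + 0^2 + (-3)^2
= 25 + 9 + 0 + 9
= 43

43


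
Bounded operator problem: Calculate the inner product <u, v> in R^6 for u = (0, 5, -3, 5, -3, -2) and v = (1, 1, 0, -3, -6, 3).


Computing the standard inner product <u, v> = sum u_i * v_i
= 0*1 + 5*1 + -3*0 + 5*-3 + -3*-6 + -2*3
= 0 + 5 + 0 + -15 + 18 + -6
= 2

2


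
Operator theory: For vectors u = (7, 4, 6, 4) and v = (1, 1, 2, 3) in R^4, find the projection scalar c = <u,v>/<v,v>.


Computing <u,v> = 7*1 + 4*1 + 6*2 + 4*3 = 35
Computing <v,v> = 1^2 + 1^2 + 2^2 + 3^2 = 15
Projection coefficient = 35/15 = 2.3333

2.3333


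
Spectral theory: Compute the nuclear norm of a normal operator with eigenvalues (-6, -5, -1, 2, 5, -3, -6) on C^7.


For a normal operator, singular values equal |eigenvalues|.
Trace norm = sum |lambda_i| = 6 + 5 + 1 + 2 + 5 + 3 + 6
= 28

28


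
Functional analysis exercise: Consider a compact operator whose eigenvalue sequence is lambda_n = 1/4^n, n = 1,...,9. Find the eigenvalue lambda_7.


The eigenvalue formula gives lambda_7 = 1/4^7
= 1/16384
= 6.1035e-05

6.1035e-05


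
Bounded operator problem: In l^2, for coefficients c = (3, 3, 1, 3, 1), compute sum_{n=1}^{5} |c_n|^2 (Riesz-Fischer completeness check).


sum |c_n|^2 = 3^2 + 3^2 + 1^2 + 3^2 + 1^2
= 9 + 9 + 1 + 9 + 1
= 29

29


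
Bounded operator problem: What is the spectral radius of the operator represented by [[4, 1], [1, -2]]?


For a 2x2 matrix, eigenvalues satisfy lambda^2 - (trace)*lambda + det = 0
trace = 4 + -2 = 2
det = 4*-2 - 1*1 = -9
discriminant = 2^2 - 4*(-9) = 40
spectral radius = max |eigenvalue| = 4.1623

4.1623


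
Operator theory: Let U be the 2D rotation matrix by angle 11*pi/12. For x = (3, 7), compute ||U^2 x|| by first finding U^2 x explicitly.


U is a rotation by theta = 11*pi/12
U^2 = rotation by 2*theta = 22*pi/12
cos(22*pi/12) = 0.8660, sin(22*pi/12) = -0.5000
U^2 x = (0.8660 * 3 - -0.5000 * 7, -0.5000 * 3 + 0.8660 * 7)
= (6.0981, 4.5622)
||U^2 x|| = sqrt(6.0981^2 + 4.5622^2) = sqrt(58.0000) = 7.6158

7.6158


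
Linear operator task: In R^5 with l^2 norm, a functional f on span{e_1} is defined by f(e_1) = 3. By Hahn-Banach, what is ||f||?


The norm of f is given by ||f|| = sup_{||x||=1} |f(x)|.
On span{e_1}, ||e_1|| = 1, so ||f|| = |f(e_1)| / ||e_1||
= |3| / 1 = 3.0000

3.0000


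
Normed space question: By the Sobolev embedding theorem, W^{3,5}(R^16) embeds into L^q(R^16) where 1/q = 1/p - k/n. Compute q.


Using the Sobolev embedding formula: 1/q = 1/p - k/n
1/q = 1/5 - 3/16 = 1/80
q = 1/(1/80) = 80

80.0000


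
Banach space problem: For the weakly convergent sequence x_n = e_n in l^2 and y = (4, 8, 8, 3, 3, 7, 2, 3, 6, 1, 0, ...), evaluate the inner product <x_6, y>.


x_6 = e_6 is the standard basis vector with 1 in position 6.
<x_6, y> = y_6 = 7
As n -> infinity, <x_n, y> -> 0, confirming weak convergence of (x_n) to 0.

7


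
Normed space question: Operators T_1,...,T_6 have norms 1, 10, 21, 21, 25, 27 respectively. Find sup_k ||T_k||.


By the Uniform Boundedness Principle, the supremum of norms is finite.
sup_k ||T_k|| = max(1, 10, 21, 21, 25, 27) = 27

27


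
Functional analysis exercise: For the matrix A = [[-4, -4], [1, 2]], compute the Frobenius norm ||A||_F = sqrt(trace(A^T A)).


||A||_F^2 = sum a_ij^2
= (-4)^2 + (-4)^2 + 1^2 + 2^2
= 16 + 16 + 1 + 4 = 37
||A||_F = sqrt(37) = 6.0828

6.0828


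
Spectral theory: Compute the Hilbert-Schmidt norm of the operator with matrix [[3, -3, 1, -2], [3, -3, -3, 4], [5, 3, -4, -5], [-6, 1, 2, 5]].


The Hilbert-Schmidt norm is sqrt(sum of squares of all entries).
Sum of squares = 3^2 + (-3)^2 + 1^2 + (-2)^2 + 3^2 + (-3)^2 + (-3)^2 + 4^2 + 5^2 + 3^2 + (-4)^2 + (-5)^2 + (-6)^2 + 1^2 + 2^2 + 5^2
= 9 + 9 + 1 + 4 + 9 + 9 + 9 + 16 + 25 + 9 + 16 + 25 + 36 + 1 + 4 + 25 = 207
||T||_HS = sqrt(207) = 14.3875

14.3875


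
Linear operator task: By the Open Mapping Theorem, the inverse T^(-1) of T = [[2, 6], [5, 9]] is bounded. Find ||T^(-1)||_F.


det(T) = 2*9 - 6*5 = -12
T^(-1) = (1/-12) * [[9, -6], [-5, 2]] = [[-0.7500, 0.5000], [0.4167, -0.1667]]
||T^(-1)||_F^2 = (-0.7500)^2 + 0.5000^2 + 0.4167^2 + (-0.1667)^2 = 1.0139
||T^(-1)||_F = sqrt(1.0139) = 1.0069

1.0069


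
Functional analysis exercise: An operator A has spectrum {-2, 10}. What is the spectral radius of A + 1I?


Spectrum of A + 1I = {-1, 11}
Spectral radius = max |lambda| over the shifted spectrum
= max(1, 11) = 11

11


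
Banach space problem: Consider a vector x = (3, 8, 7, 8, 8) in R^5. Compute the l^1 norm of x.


The l^1 norm equals the sum of absolute values of all components.
||x||_1 = 3 + 8 + 7 + 8 + 8
= 34

34.0000


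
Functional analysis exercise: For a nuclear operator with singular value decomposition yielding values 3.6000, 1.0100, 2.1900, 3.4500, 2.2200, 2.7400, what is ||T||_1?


The nuclear norm is the sum of all singular values.
||T||_1 = 3.6000 + 1.0100 + 2.1900 + 3.4500 + 2.2200 + 2.7400
= 15.2100

15.2100


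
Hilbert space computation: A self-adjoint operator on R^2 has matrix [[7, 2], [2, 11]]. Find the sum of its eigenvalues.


For a self-adjoint (symmetric) matrix, the eigenvalues are real.
The sum of eigenvalues equals the trace of the matrix.
trace = 7 + 11 = 18

18


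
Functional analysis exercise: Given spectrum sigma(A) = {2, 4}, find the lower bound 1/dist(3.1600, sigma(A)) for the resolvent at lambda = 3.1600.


dist(3.1600, {2, 4}) = min(|3.1600 - 2|, |3.1600 - 4|)
= min(1.1600, 0.8400) = 0.8400
Resolvent bound = 1/0.8400 = 1.1905

1.1905


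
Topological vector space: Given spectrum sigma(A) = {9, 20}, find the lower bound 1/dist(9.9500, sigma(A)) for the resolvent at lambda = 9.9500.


dist(9.9500, {9, 20}) = min(|9.9500 - 9|, |9.9500 - 20|)
= min(0.9500, 10.0500) = 0.9500
Resolvent bound = 1/0.9500 = 1.0526

1.0526


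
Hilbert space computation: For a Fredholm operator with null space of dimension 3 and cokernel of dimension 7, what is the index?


The Fredholm index is defined as ind(T) = dim(ker T) - dim(coker T)
= 3 - 7
= -4

-4


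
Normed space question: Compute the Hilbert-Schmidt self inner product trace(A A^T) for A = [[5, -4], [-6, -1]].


trace(A * A^T) = sum of squares of all entries
= 5^2 + (-4)^2 + (-6)^2 + (-1)^2
= 25 + 16 + 36 + 1
= 78

78


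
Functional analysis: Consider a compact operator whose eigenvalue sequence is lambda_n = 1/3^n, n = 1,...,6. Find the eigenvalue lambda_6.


The eigenvalue formula gives lambda_6 = 1/3^6
= 1/729
= 0.0014

0.0014


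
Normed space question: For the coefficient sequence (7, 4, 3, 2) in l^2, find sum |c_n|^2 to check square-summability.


sum |c_n|^2 = 7^2 + 4^2 + 3^2 + 2^2
= 49 + 16 + 9 + 4
= 78

78


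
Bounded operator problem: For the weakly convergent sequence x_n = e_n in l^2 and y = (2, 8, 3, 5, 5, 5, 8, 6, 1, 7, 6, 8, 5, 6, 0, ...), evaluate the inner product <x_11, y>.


x_11 = e_11 is the standard basis vector with 1 in position 11.
<x_11, y> = y_11 = 6
As n -> infinity, <x_n, y> -> 0, confirming weak convergence of (x_n) to 0.

6


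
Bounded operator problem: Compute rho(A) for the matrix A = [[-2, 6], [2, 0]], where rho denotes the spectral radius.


For a 2x2 matrix, eigenvalues satisfy lambda^2 - (trace)*lambda + det = 0
trace = -2 + 0 = -2
det = -2*0 - 6*2 = -12
discriminant = (-2)^2 - 4*(-12) = 52
spectral radius = max |eigenvalue| = 4.6056

4.6056


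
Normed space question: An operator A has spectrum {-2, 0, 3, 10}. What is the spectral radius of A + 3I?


Spectrum of A + 3I = {1, 3, 6, 13}
Spectral radius = max |lambda| over the shifted spectrum
= max(1, 3, 6, 13) = 13

13


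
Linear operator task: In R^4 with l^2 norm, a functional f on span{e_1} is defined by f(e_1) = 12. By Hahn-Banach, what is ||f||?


The norm of f is given by ||f|| = sup_{||x||=1} |f(x)|.
On span{e_1}, ||e_1|| = 1, so ||f|| = |f(e_1)| / ||e_1||
= |12| / 1 = 12.0000

12.0000


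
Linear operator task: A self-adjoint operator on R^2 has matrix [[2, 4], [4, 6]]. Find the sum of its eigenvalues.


For a self-adjoint (symmetric) matrix, the eigenvalues are real.
The sum of eigenvalues equals the trace of the matrix.
trace = 2 + 6 = 8

8


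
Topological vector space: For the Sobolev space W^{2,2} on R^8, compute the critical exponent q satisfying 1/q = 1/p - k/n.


Using the Sobolev embedding formula: 1/q = 1/p - k/n
1/q = 1/2 - 2/8 = 1/4
q = 1/(1/4) = 4

4.0000


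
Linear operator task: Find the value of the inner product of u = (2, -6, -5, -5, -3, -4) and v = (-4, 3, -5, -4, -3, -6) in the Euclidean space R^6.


Computing the standard inner product <u, v> = sum u_i * v_i
= 2*-4 + -6*3 + -5*-5 + -5*-4 + -3*-3 + -4*-6
= -8 + -18 + 25 + 20 + 9 + 24
= 52

52


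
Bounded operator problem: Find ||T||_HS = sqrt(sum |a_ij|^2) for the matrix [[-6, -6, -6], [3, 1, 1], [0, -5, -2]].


The Hilbert-Schmidt norm is sqrt(sum of squares of all entries).
Sum of squares = (-6)^2 + (-6)^2 + (-6)^2 + 3^2 + 1^2 + 1^2 + 0^2 + (-5)^2 + (-2)^2
= 36 + 36 + 36 + 9 + 1 + 1 + 0 + 25 + 4 = 148
||T||_HS = sqrt(148) = 12.1655

12.1655


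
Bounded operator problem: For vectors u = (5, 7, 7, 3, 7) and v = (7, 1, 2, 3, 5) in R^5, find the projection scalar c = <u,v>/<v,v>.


Computing <u,v> = 5*7 + 7*1 + 7*2 + 3*3 + 7*5 = 100
Computing <v,v> = 7^2 + 1^2 + 2^2 + 3^2 + 5^2 = 88
Projection coefficient = 100/88 = 1.1364

1.1364


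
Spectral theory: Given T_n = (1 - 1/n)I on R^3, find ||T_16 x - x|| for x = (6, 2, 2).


T_16 x - x = (1 - 1/16)x - x = -x/16
||x|| = sqrt(44) = 6.6332
||T_16 x - x|| = ||x||/16 = 6.6332/16 = 0.4146

0.4146


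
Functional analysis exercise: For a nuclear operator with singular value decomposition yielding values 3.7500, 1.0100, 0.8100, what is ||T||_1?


The nuclear norm is the sum of all singular values.
||T||_1 = 3.7500 + 1.0100 + 0.8100
= 5.5700

5.5700


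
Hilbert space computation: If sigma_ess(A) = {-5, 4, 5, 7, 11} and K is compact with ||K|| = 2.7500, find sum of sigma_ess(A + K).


By Weyl's theorem, the essential spectrum is invariant under compact perturbations.
sigma_ess(A + K) = sigma_ess(A) = {-5, 4, 5, 7, 11}
Sum = -5 + 4 + 5 + 7 + 11 = 22

22


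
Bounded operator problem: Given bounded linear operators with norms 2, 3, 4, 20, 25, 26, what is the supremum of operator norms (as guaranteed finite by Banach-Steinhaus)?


By the Uniform Boundedness Principle, the supremum of norms is finite.
sup_k ||T_k|| = max(2, 3, 4, 20, 25, 26) = 26

26


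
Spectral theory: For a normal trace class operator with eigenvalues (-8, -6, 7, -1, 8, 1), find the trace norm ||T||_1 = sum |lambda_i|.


For a normal operator, singular values equal |eigenvalues|.
Trace norm = sum |lambda_i| = 8 + 6 + 7 + 1 + 8 + 1
= 31

31


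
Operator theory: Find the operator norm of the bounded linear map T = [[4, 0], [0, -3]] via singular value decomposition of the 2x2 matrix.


A^T A = [[16, 0], [0, 9]]
trace(A^T A) = 25, det(A^T A) = 144
discriminant = 25^2 - 4*144 = 49
Largest eigenvalue of A^T A = (trace + sqrt(disc))/2 = 16.0000
||T|| = sqrt(16.0000) = 4.0000

4.0000


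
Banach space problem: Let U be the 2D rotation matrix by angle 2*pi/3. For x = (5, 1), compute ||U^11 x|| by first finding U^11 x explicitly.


U is a rotation by theta = 2*pi/3
U^11 = rotation by 11*theta = 22*pi/3 = 4*pi/3 (mod 2*pi)
cos(4*pi/3) = -0.5000, sin(4*pi/3) = -0.8660
U^11 x = (-0.5000 * 5 - -0.8660 * 1, -0.8660 * 5 + -0.5000 * 1)
= (-1.6340, -4.8301)
||U^11 x|| = sqrt((-1.6340)^2 + (-4.8301)^2) = sqrt(26.0000) = 5.0990

5.0990


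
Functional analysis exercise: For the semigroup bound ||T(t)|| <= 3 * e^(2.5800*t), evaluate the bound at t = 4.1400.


||T(4.1400)|| <= 3 * exp(2.5800 * 4.1400)
= 3 * exp(10.6812)
= 3 * 43529.7547
= 130589.2642

130589.2642


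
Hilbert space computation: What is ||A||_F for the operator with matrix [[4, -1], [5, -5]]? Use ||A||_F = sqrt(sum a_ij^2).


||A||_F^2 = sum a_ij^2
= 4^2 + (-1)^2 + 5^2 + (-5)^2
= 16 + 1 + 25 + 25 = 67
||A||_F = sqrt(67) = 8.1854

8.1854


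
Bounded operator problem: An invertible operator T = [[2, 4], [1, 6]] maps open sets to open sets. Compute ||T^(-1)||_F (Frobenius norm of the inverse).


det(T) = 2*6 - 4*1 = 8
T^(-1) = (1/8) * [[6, -4], [-1, 2]] = [[0.7500, -0.5000], [-0.1250, 0.2500]]
||T^(-1)||_F^2 = 0.7500^2 + (-0.5000)^2 + (-0.1250)^2 + 0.2500^2 = 0.8906
||T^(-1)||_F = sqrt(0.8906) = 0.9437

0.9437


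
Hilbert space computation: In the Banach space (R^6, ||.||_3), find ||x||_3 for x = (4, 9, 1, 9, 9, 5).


The l^3 norm = (sum |x_i|^3)^(1/3)
Sum of 3th powers = 64 + 729 + 1 + 729 + 729 + 125 = 2377
||x||_3 = (2377)^(1/3) = 13.3458

13.3458


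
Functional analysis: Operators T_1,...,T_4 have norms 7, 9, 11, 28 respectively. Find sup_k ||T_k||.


By the Uniform Boundedness Principle, the supremum of norms is finite.
sup_k ||T_k|| = max(7, 9, 11, 28) = 28

28


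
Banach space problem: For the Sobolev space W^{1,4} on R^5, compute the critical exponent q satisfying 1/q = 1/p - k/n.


Using the Sobolev embedding formula: 1/q = 1/p - k/n
1/q = 1/4 - 1/5 = 1/20
q = 1/(1/20) = 20

20.0000


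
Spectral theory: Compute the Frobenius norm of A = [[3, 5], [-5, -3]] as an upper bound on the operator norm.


||A||_F^2 = sum a_ij^2
= 3^2 + 5^2 + (-5)^2 + (-3)^2
= 9 + 25 + 25 + 9 = 68
||A||_F = sqrt(68) = 8.2462

8.2462


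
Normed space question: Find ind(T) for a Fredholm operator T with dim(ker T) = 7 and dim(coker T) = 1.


The Fredholm index is defined as ind(T) = dim(ker T) - dim(coker T)
= 7 - 1
= 6

6


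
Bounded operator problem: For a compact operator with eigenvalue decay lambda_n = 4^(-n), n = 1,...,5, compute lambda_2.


The eigenvalue formula gives lambda_2 = 1/4^2
= 1/16
= 0.0625

0.0625


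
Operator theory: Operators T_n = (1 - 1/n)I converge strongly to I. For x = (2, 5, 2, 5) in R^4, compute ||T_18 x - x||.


T_18 x - x = (1 - 1/18)x - x = -x/18
||x|| = sqrt(58) = 7.6158
||T_18 x - x|| = ||x||/18 = 7.6158/18 = 0.4231

0.4231


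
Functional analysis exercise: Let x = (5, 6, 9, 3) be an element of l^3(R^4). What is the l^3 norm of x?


The l^3 norm = (sum |x_i|^3)^(1/3)
Sum of 3th powers = 125 + 216 + 729 + 27 = 1097
||x||_3 = (1097)^(1/3) = 10.3134

10.3134


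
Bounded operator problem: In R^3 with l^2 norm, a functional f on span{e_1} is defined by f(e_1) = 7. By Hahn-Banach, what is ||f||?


The norm of f is given by ||f|| = sup_{||x||=1} |f(x)|.
On span{e_1}, ||e_1|| = 1, so ||f|| = |f(e_1)| / ||e_1||
= |7| / 1 = 7.0000

7.0000


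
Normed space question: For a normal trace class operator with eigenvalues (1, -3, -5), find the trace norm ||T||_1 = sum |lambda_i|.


For a normal operator, singular values equal |eigenvalues|.
Trace norm = sum |lambda_i| = 1 + 3 + 5
= 9

9


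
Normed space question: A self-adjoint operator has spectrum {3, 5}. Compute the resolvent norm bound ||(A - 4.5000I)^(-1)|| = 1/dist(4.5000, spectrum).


dist(4.5000, {3, 5}) = min(|4.5000 - 3|, |4.5000 - 5|)
= min(1.5000, 0.5000) = 0.5000
Resolvent bound = 1/0.5000 = 2.0000

2.0000


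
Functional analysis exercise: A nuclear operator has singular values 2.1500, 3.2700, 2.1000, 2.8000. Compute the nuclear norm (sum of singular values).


The nuclear norm is the sum of all singular values.
||T||_1 = 2.1500 + 3.2700 + 2.1000 + 2.8000
= 10.3200

10.3200


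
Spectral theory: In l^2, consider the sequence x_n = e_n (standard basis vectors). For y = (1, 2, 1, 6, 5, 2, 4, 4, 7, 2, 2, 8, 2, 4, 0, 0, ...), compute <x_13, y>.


x_13 = e_13 is the standard basis vector with 1 in position 13.
<x_13, y> = y_13 = 2
As n -> infinity, <x_n, y> -> 0, confirming weak convergence of (x_n) to 0.

2


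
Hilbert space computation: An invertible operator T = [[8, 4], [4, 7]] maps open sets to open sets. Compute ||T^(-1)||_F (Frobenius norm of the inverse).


det(T) = 8*7 - 4*4 = 40
T^(-1) = (1/40) * [[7, -4], [-4, 8]] = [[0.1750, -0.1000], [-0.1000, 0.2000]]
||T^(-1)||_F^2 = 0.1750^2 + (-0.1000)^2 + (-0.1000)^2 + 0.2000^2 = 0.0906
||T^(-1)||_F = sqrt(0.0906) = 0.3010

0.3010


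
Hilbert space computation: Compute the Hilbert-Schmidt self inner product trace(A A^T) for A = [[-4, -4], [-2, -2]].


trace(A * A^T) = sum of squares of all entries
= (-4)^2 + (-4)^2 + (-2)^2 + (-2)^2
= 16 + 16 + 4 + 4
= 40

40


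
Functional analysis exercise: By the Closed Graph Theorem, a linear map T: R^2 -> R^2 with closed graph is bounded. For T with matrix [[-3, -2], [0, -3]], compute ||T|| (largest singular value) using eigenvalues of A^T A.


A^T A = [[9, 6], [6, 13]]
trace(A^T A) = 22, det(A^T A) = 81
discriminant = 22^2 - 4*81 = 160
Largest eigenvalue of A^T A = (trace + sqrt(disc))/2 = 17.3246
||T|| = sqrt(17.3246) = 4.1623

4.1623


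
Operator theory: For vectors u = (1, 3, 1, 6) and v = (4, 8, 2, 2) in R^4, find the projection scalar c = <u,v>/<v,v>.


Computing <u,v> = 1*4 + 3*8 + 1*2 + 6*2 = 42
Computing <v,v> = 4^2 + 8^2 + 2^2 + 2^2 = 88
Projection coefficient = 42/88 = 0.4773

0.4773


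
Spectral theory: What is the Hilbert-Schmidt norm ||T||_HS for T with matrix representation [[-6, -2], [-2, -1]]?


The Hilbert-Schmidt norm is sqrt(sum of squares of all entries).
Sum of squares = (-6)^2 + (-2)^2 + (-2)^2 + (-1)^2
= 36 + 4 + 4 + 1 = 45
||T||_HS = sqrt(45) = 6.7082

6.7082


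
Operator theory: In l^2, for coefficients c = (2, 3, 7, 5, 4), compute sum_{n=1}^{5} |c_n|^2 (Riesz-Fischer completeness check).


sum |c_n|^2 = 2^2 + 3^2 + 7^2 + 5^2 + 4^2
= 4 + 9 + 49 + 25 + 16
= 103

103


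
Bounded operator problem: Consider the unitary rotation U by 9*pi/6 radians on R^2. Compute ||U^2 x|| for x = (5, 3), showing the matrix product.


U is a rotation by theta = 9*pi/6
U^2 = rotation by 2*theta = 18*pi/6 = 6*pi/6 (mod 2*pi)
cos(6*pi/6) = -1.0000, sin(6*pi/6) = 0.0000
U^2 x = (-1.0000 * 5 - 0.0000 * 3, 0.0000 * 5 + -1.0000 * 3)
= (-5.0000, -3.0000)
||U^2 x|| = sqrt((-5.0000)^2 + (-3.0000)^2) = sqrt(34.0000) = 5.8310

5.8310


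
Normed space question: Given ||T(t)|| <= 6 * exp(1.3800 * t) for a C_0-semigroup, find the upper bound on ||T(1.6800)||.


||T(1.6800)|| <= 6 * exp(1.3800 * 1.6800)
= 6 * exp(2.3184)
= 6 * 10.1594
= 60.9564

60.9564


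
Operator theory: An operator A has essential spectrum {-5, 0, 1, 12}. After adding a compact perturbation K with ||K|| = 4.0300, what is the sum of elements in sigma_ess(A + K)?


By Weyl's theorem, the essential spectrum is invariant under compact perturbations.
sigma_ess(A + K) = sigma_ess(A) = {-5, 0, 1, 12}
Sum = -5 + 0 + 1 + 12 = 8

8


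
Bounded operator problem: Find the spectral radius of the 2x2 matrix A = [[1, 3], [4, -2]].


For a 2x2 matrix, eigenvalues satisfy lambda^2 - (trace)*lambda + det = 0
trace = 1 + -2 = -1
det = 1*-2 - 3*4 = -14
discriminant = (-1)^2 - 4*(-14) = 57
spectral radius = max |eigenvalue| = 4.2749

4.2749


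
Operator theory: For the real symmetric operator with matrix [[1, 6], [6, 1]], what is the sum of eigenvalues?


For a self-adjoint (symmetric) matrix, the eigenvalues are real.
The sum of eigenvalues equals the trace of the matrix.
trace = 1 + 1 = 2

2


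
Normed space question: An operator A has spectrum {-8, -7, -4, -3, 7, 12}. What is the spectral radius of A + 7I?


Spectrum of A + 7I = {-1, 0, 3, 4, 14, 19}
Spectral radius = max |lambda| over the shifted spectrum
= max(1, 0, 3, 4, 14, 19) = 19

19


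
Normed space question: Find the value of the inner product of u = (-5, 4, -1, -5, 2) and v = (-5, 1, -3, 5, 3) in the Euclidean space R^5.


Computing the standard inner product <u, v> = sum u_i * v_i
= -5*-5 + 4*1 + -1*-3 + -5*5 + 2*3
= 25 + 4 + 3 + -25 + 6
= 13

13


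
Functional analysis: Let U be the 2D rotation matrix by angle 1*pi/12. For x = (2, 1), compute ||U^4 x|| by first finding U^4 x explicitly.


U is a rotation by theta = 1*pi/12
U^4 = rotation by 4*theta = 4*pi/12
cos(4*pi/12) = 0.5000, sin(4*pi/12) = 0.8660
U^4 x = (0.5000 * 2 - 0.8660 * 1, 0.8660 * 2 + 0.5000 * 1)
= (0.1340, 2.2321)
||U^4 x|| = sqrt(0.1340^2 + 2.2321^2) = sqrt(5.0000) = 2.2361

2.2361


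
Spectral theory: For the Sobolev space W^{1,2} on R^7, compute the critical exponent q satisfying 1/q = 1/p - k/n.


Using the Sobolev embedding formula: 1/q = 1/p - k/n
1/q = 1/2 - 1/7 = 5/14
q = 1/(5/14) = 14/5 = 2.8000

2.8000


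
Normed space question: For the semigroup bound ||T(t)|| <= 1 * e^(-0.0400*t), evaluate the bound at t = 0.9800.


||T(0.9800)|| <= 1 * exp(-0.0400 * 0.9800)
= 1 * exp(-0.0392)
= 1 * 0.9616
= 0.9616

0.9616


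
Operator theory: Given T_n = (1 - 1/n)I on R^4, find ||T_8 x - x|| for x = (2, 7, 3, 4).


T_8 x - x = (1 - 1/8)x - x = -x/8
||x|| = sqrt(78) = 8.8318
||T_8 x - x|| = ||x||/8 = 8.8318/8 = 1.1040

1.1040


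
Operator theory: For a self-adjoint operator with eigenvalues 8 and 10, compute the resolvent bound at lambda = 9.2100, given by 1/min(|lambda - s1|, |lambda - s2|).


dist(9.2100, {8, 10}) = min(|9.2100 - 8|, |9.2100 - 10|)
= min(1.2100, 0.7900) = 0.7900
Resolvent bound = 1/0.7900 = 1.2658

1.2658


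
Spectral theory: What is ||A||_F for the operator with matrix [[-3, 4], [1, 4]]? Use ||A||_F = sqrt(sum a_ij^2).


||A||_F^2 = sum a_ij^2
= (-3)^2 + 4^2 + 1^2 + 4^2
= 9 + 16 + 1 + 16 = 42
||A||_F = sqrt(42) = 6.4807

6.4807


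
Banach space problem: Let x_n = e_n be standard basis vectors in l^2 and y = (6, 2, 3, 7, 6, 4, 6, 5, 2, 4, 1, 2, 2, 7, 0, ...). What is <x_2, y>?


x_2 = e_2 is the standard basis vector with 1 in position 2.
<x_2, y> = y_2 = 2
As n -> infinity, <x_n, y> -> 0, confirming weak convergence of (x_n) to 0.

2


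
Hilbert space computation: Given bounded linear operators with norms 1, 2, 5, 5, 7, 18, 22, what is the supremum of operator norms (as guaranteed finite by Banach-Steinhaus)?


By the Uniform Boundedness Principle, the supremum of norms is finite.
sup_k ||T_k|| = max(1, 2, 5, 5, 7, 18, 22) = 22

22


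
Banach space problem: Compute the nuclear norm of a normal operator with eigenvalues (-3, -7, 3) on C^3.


For a normal operator, singular values equal |eigenvalues|.
Trace norm = sum |lambda_i| = 3 + 7 + 3
= 13

13


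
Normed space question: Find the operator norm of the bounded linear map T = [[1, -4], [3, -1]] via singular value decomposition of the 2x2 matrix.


A^T A = [[10, -7], [-7, 17]]
trace(A^T A) = 27, det(A^T A) = 121
discriminant = 27^2 - 4*121 = 245
Largest eigenvalue of A^T A = (trace + sqrt(disc))/2 = 21.3262
||T|| = sqrt(21.3262) = 4.6180

4.6180


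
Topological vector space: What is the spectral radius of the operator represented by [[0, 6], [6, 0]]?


For a 2x2 matrix, eigenvalues satisfy lambda^2 - (trace)*lambda + det = 0
trace = 0 + 0 = 0
det = 0*0 - 6*6 = -36
discriminant = 0^2 - 4*(-36) = 144
spectral radius = max |eigenvalue| = 6.0000

6.0000


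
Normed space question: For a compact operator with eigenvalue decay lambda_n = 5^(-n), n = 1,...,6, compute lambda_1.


The eigenvalue formula gives lambda_1 = 1/5^1
= 1/5
= 0.2000

0.2000


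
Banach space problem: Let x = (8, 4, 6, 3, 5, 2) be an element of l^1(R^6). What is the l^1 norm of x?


The l^1 norm equals the sum of absolute values of all components.
||x||_1 = 8 + 4 + 6 + 3 + 5 + 2
= 28

28.0000


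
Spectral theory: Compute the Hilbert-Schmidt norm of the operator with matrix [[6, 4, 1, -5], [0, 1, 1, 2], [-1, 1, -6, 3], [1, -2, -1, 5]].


The Hilbert-Schmidt norm is sqrt(sum of squares of all entries).
Sum of squares = 6^2 + 4^2 + 1^2 + (-5)^2 + 0^2 + 1^2 + 1^2 + 2^2 + (-1)^2 + 1^2 + (-6)^2 + 3^2 + 1^2 + (-2)^2 + (-1)^2 + 5^2
= 36 + 16 + 1 + 25 + 0 + 1 + 1 + 4 + 1 + 1 + 36 + 9 + 1 + 4 + 1 + 25 = 162
||T||_HS = sqrt(162) = 12.7279

12.7279


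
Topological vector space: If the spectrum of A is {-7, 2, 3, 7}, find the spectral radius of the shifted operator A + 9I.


Spectrum of A + 9I = {2, 11, 12, 16}
Spectral radius = max |lambda| over the shifted spectrum
= max(2, 11, 12, 16) = 16

16


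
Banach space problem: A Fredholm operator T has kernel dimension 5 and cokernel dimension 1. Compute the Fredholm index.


The Fredholm index is defined as ind(T) = dim(ker T) - dim(coker T)
= 5 - 1
= 4

4


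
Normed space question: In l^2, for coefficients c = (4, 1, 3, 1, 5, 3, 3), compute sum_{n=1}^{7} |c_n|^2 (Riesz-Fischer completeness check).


sum |c_n|^2 = 4^2 + 1^2 + 3^2 + 1^2 + 5^2 + 3^2 + 3^2
= 16 + 1 + 9 + 1 + 25 + 9 + 9
= 70

70


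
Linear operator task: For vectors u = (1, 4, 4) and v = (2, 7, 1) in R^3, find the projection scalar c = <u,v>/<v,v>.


Computing <u,v> = 1*2 + 4*7 + 4*1 = 34
Computing <v,v> = 2^2 + 7^2 + 1^2 = 54
Projection coefficient = 34/54 = 0.6296

0.6296


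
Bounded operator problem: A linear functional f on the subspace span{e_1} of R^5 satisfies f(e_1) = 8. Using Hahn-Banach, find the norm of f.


The norm of f is given by ||f|| = sup_{||x||=1} |f(x)|.
On span{e_1}, ||e_1|| = 1, so ||f|| = |f(e_1)| / ||e_1||
= |8| / 1 = 8.0000

8.0000


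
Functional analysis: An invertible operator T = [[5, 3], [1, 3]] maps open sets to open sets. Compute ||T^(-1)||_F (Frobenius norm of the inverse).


det(T) = 5*3 - 3*1 = 12
T^(-1) = (1/12) * [[3, -3], [-1, 5]] = [[0.2500, -0.2500], [-0.0833, 0.4167]]
||T^(-1)||_F^2 = 0.2500^2 + (-0.2500)^2 + (-0.0833)^2 + 0.4167^2 = 0.3056
||T^(-1)||_F = sqrt(0.3056) = 0.5528

0.5528


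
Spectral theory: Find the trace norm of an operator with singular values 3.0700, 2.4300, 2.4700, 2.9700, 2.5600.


The nuclear norm is the sum of all singular values.
||T||_1 = 3.0700 + 2.4300 + 2.4700 + 2.9700 + 2.5600
= 13.5000

13.5000


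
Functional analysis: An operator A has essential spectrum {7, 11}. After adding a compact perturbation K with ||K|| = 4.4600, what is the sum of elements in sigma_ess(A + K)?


By Weyl's theorem, the essential spectrum is invariant under compact perturbations.
sigma_ess(A + K) = sigma_ess(A) = {7, 11}
Sum = 7 + 11 = 18

18


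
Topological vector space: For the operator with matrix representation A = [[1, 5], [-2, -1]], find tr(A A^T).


trace(A * A^T) = sum of squares of all entries
= 1^2 + 5^2 + (-2)^2 + (-1)^2
= 1 + 25 + 4 + 1
= 31

31


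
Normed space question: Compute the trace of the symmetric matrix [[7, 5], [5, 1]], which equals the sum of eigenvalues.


For a self-adjoint (symmetric) matrix, the eigenvalues are real.
The sum of eigenvalues equals the trace of the matrix.
trace = 7 + 1 = 8

8


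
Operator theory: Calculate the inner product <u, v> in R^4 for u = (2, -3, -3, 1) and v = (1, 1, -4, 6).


Computing the standard inner product <u, v> = sum u_i * v_i
= 2*1 + -3*1 + -3*-4 + 1*6
= 2 + -3 + 12 + 6
= 17

17


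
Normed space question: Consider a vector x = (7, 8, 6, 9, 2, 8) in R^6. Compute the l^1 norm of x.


The l^1 norm equals the sum of absolute values of all components.
||x||_1 = 7 + 8 + 6 + 9 + 2 + 8
= 40

40.0000


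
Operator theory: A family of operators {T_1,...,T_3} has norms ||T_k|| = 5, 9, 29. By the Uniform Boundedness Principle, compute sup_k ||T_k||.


By the Uniform Boundedness Principle, the supremum of norms is finite.
sup_k ||T_k|| = max(5, 9, 29) = 29

29


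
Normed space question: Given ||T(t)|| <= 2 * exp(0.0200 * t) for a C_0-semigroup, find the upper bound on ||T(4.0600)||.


||T(4.0600)|| <= 2 * exp(0.0200 * 4.0600)
= 2 * exp(0.0812)
= 2 * 1.0846
= 2.1692

2.1692


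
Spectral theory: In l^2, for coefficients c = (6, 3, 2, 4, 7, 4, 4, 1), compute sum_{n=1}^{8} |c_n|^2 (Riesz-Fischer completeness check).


sum |c_n|^2 = 6^2 + 3^2 + 2^2 + 4^2 + 7^2 + 4^2 + 4^2 + 1^2
= 36 + 9 + 4 + 16 + 49 + 16 + 16 + 1
= 147

147


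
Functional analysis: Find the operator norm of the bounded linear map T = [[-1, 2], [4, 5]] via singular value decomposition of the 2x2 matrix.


A^T A = [[17, 18], [18, 29]]
trace(A^T A) = 46, det(A^T A) = 169
discriminant = 46^2 - 4*169 = 1440
Largest eigenvalue of A^T A = (trace + sqrt(disc))/2 = 41.9737
||T|| = sqrt(41.9737) = 6.4787

6.4787


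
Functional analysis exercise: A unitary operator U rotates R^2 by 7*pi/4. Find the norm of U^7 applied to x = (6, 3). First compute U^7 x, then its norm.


U is a rotation by theta = 7*pi/4
U^7 = rotation by 7*theta = 49*pi/4 = 1*pi/4 (mod 2*pi)
cos(1*pi/4) = 0.7071, sin(1*pi/4) = 0.7071
U^7 x = (0.7071 * 6 - 0.7071 * 3, 0.7071 * 6 + 0.7071 * 3)
= (2.1213, 6.3640)
||U^7 x|| = sqrt(2.1213^2 + 6.3640^2) = sqrt(45.0000) = 6.7082

6.7082


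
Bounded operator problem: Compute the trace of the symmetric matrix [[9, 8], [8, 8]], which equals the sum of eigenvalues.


For a self-adjoint (symmetric) matrix, the eigenvalues are real.
The sum of eigenvalues equals the trace of the matrix.
trace = 9 + 8 = 17

17


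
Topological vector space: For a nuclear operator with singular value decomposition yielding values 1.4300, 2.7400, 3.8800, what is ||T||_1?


The nuclear norm is the sum of all singular values.
||T||_1 = 1.4300 + 2.7400 + 3.8800
= 8.0500

8.0500


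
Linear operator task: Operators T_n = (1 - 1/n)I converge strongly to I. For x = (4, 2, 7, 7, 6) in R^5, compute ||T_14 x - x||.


T_14 x - x = (1 - 1/14)x - x = -x/14
||x|| = sqrt(154) = 12.4097
||T_14 x - x|| = ||x||/14 = 12.4097/14 = 0.8864

0.8864


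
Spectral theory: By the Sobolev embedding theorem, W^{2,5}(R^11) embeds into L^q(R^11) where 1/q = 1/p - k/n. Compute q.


Using the Sobolev embedding formula: 1/q = 1/p - k/n
1/q = 1/5 - 2/11 = 1/55
q = 1/(1/55) = 55

55.0000


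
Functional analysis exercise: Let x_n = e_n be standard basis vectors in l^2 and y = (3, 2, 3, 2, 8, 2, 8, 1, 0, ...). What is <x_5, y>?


x_5 = e_5 is the standard basis vector with 1 in position 5.
<x_5, y> = y_5 = 8
As n -> infinity, <x_n, y> -> 0, confirming weak convergence of (x_n) to 0.

8


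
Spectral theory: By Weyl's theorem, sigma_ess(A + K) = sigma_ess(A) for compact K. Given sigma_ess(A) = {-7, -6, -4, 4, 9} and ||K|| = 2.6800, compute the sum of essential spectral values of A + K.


By Weyl's theorem, the essential spectrum is invariant under compact perturbations.
sigma_ess(A + K) = sigma_ess(A) = {-7, -6, -4, 4, 9}
Sum = -7 + -6 + -4 + 4 + 9 = -4

-4


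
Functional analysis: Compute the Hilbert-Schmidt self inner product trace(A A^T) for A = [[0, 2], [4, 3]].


trace(A * A^T) = sum of squares of all entries
= 0^2 + 2^2 + 4^2 + 3^2
= 0 + 4 + 16 + 9
= 29

29


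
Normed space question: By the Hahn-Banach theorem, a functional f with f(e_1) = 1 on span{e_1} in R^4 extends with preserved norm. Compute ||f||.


The norm of f is given by ||f|| = sup_{||x||=1} |f(x)|.
On span{e_1}, ||e_1|| = 1, so ||f|| = |f(e_1)| / ||e_1||
= |1| / 1 = 1.0000

1.0000


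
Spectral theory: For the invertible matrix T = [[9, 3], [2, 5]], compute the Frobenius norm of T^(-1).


det(T) = 9*5 - 3*2 = 39
T^(-1) = (1/39) * [[5, -3], [-2, 9]] = [[0.1282, -0.0769], [-0.0513, 0.2308]]
||T^(-1)||_F^2 = 0.1282^2 + (-0.0769)^2 + (-0.0513)^2 + 0.2308^2 = 0.0782
||T^(-1)||_F = sqrt(0.0782) = 0.2797

0.2797


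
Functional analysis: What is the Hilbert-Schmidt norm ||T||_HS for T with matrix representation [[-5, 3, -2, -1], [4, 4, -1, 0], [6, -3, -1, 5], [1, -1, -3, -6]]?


The Hilbert-Schmidt norm is sqrt(sum of squares of all entries).
Sum of squares = (-5)^2 + 3^2 + (-2)^2 + (-1)^2 + 4^2 + 4^2 + (-1)^2 + 0^2 + 6^2 + (-3)^2 + (-1)^2 + 5^2 + 1^2 + (-1)^2 + (-3)^2 + (-6)^2
= 25 + 9 + 4 + 1 + 16 + 16 + 1 + 0 + 36 + 9 + 1 + 25 + 1 + 1 + 9 + 36 = 190
||T||_HS = sqrt(190) = 13.7840

13.7840


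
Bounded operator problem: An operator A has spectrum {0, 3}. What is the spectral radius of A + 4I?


Spectrum of A + 4I = {4, 7}
Spectral radius = max |lambda| over the shifted spectrum
= max(4, 7) = 7

7


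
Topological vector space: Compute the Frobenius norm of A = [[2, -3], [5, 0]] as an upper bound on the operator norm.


||A||_F^2 = sum a_ij^2
= 2^2 + (-3)^2 + 5^2 + 0^2
= 4 + 9 + 25 + 0 = 38
||A||_F = sqrt(38) = 6.1644

6.1644


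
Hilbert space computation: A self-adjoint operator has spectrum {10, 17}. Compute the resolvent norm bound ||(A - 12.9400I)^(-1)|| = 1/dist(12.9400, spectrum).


dist(12.9400, {10, 17}) = min(|12.9400 - 10|, |12.9400 - 17|)
= min(2.9400, 4.0600) = 2.9400
Resolvent bound = 1/2.9400 = 0.3401

0.3401


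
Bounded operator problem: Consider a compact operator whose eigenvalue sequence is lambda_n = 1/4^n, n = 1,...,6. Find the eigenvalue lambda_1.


The eigenvalue formula gives lambda_1 = 1/4^1
= 1/4
= 0.2500

0.2500


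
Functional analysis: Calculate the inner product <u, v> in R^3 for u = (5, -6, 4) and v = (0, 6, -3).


Computing the standard inner product <u, v> = sum u_i * v_i
= 5*0 + -6*6 + 4*-3
= 0 + -36 + -12
= -48

-48


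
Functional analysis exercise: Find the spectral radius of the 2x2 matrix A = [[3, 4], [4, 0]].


For a 2x2 matrix, eigenvalues satisfy lambda^2 - (trace)*lambda + det = 0
trace = 3 + 0 = 3
det = 3*0 - 4*4 = -16
discriminant = 3^2 - 4*(-16) = 73
spectral radius = max |eigenvalue| = 5.7720

5.7720


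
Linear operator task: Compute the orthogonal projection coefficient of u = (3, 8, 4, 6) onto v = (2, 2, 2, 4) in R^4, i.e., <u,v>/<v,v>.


Computing <u,v> = 3*2 + 8*2 + 4*2 + 6*4 = 54
Computing <v,v> = 2^2 + 2^2 + 2^2 + 4^2 = 28
Projection coefficient = 54/28 = 1.9286

1.9286


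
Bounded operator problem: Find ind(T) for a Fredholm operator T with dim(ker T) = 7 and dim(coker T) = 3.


The Fredholm index is defined as ind(T) = dim(ker T) - dim(coker T)
= 7 - 3
= 4

4


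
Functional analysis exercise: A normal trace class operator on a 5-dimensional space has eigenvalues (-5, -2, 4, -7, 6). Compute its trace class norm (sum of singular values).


For a normal operator, singular values equal |eigenvalues|.
Trace norm = sum |lambda_i| = 5 + 2 + 4 + 7 + 6
= 24

24


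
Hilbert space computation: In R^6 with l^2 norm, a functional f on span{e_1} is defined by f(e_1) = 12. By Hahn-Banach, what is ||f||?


The norm of f is given by ||f|| = sup_{||x||=1} |f(x)|.
On span{e_1}, ||e_1|| = 1, so ||f|| = |f(e_1)| / ||e_1||
= |12| / 1 = 12.0000

12.0000


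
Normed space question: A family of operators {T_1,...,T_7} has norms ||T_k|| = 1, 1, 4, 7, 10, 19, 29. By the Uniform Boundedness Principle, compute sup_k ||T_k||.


By the Uniform Boundedness Principle, the supremum of norms is finite.
sup_k ||T_k|| = max(1, 1, 4, 7, 10, 19, 29) = 29

29


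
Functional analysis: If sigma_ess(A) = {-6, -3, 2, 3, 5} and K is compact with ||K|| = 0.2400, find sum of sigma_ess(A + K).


By Weyl's theorem, the essential spectrum is invariant under compact perturbations.
sigma_ess(A + K) = sigma_ess(A) = {-6, -3, 2, 3, 5}
Sum = -6 + -3 + 2 + 3 + 5 = 1

1


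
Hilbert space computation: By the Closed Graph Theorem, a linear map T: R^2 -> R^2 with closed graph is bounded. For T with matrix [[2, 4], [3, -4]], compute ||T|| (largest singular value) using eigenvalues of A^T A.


A^T A = [[13, -4], [-4, 32]]
trace(A^T A) = 45, det(A^T A) = 400
discriminant = 45^2 - 4*400 = 425
Largest eigenvalue of A^T A = (trace + sqrt(disc))/2 = 32.8078
||T|| = sqrt(32.8078) = 5.7278

5.7278


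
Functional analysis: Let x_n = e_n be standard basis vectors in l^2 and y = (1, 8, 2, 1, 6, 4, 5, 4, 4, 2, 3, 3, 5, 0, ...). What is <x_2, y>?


x_2 = e_2 is the standard basis vector with 1 in position 2.
<x_2, y> = y_2 = 8
As n -> infinity, <x_n, y> -> 0, confirming weak convergence of (x_n) to 0.

8


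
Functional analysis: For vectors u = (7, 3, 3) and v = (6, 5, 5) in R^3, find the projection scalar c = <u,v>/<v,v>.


Computing <u,v> = 7*6 + 3*5 + 3*5 = 72
Computing <v,v> = 6^2 + 5^2 + 5^2 = 86
Projection coefficient = 72/86 = 0.8372

0.8372


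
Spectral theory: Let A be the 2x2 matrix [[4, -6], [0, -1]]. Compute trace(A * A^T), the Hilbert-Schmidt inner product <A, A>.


trace(A * A^T) = sum of squares of all entries
= 4^2 + (-6)^2 + 0^2 + (-1)^2
= 16 + 36 + 0 + 1
= 53

53


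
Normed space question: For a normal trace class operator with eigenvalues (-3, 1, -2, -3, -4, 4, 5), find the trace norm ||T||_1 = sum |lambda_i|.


For a normal operator, singular values equal |eigenvalues|.
Trace norm = sum |lambda_i| = 3 + 1 + 2 + 3 + 4 + 4 + 5
= 22

22
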